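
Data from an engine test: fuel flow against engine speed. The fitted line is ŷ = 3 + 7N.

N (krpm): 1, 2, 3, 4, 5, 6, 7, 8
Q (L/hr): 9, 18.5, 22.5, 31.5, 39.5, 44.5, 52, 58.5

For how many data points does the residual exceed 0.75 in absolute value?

4

N=1: ŷ = 3 + 7·1 = 10; r = 9 − 10 = -1
N=2: ŷ = 3 + 7·2 = 17; r = 18.5 − 17 = 1.5
N=3: ŷ = 3 + 7·3 = 24; r = 22.5 − 24 = -1.5
N=4: ŷ = 3 + 7·4 = 31; r = 31.5 − 31 = 0.5
N=5: ŷ = 3 + 7·5 = 38; r = 39.5 − 38 = 1.5
N=6: ŷ = 3 + 7·6 = 45; r = 44.5 − 45 = -0.5
N=7: ŷ = 3 + 7·7 = 52; r = 52 − 52 = 0
N=8: ŷ = 3 + 7·8 = 59; r = 58.5 − 59 = -0.5
|r| > 0.75: N=1 (|r|=1), N=2 (|r|=1.5), N=3 (|r|=1.5), N=5 (|r|=1.5) → 4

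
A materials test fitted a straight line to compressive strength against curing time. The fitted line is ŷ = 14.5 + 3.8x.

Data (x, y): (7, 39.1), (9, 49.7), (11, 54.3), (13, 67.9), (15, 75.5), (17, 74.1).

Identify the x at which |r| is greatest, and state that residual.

x = 17, r = -5

x=7: ŷ = 14.5 + 3.8·7 = 41.1; r = 39.1 − 41.1 = -2
x=9: ŷ = 14.5 + 3.8·9 = 48.7; r = 49.7 − 48.7 = 1
x=11: ŷ = 14.5 + 3.8·11 = 56.3; r = 54.3 − 56.3 = -2
x=13: ŷ = 14.5 + 3.8·13 = 63.9; r = 67.9 − 63.9 = 4
x=15: ŷ = 14.5 + 3.8·15 = 71.5; r = 75.5 − 71.5 = 4
x=17: ŷ = 14.5 + 3.8·17 = 79.1; r = 74.1 − 79.1 = -5
Largest |r| is 5 at x = 17, residual -5.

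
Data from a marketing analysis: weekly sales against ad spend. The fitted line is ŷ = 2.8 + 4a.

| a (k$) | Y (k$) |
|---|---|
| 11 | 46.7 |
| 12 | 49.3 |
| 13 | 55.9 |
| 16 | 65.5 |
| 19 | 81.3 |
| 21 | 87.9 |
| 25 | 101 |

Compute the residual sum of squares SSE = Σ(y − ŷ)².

a=11: ŷ = 2.8 + 4·11 = 46.8; r = 46.7 − 46.8 = -0.1
a=12: ŷ = 2.8 + 4·12 = 50.8; r = 49.3 − 50.8 = -1.5
a=13: ŷ = 2.8 + 4·13 = 54.8; r = 55.9 − 54.8 = 1.1
a=16: ŷ = 2.8 + 4·16 = 66.8; r = 65.5 − 66.8 = -1.3
a=19: ŷ = 2.8 + 4·19 = 78.8; r = 81.3 − 78.8 = 2.5
a=21: ŷ = 2.8 + 4·21 = 86.8; r = 87.9 − 86.8 = 1.1
a=25: ŷ = 2.8 + 4·25 = 102.8; r = 101 − 102.8 = -1.8
SSE = 0.01 + 2.25 + 1.21 + 1.69 + 6.25 + 1.21 + 3.24 = 15.86

SSE = 15.86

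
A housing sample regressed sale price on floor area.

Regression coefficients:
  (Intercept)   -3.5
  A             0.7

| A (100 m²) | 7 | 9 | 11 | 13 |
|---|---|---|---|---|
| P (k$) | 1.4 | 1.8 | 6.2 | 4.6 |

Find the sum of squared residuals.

SSE = 6

A=7: ŷ = -3.5 + 0.7·7 = 1.4; r = 1.4 − 1.4 = 0
A=9: ŷ = -3.5 + 0.7·9 = 2.8; r = 1.8 − 2.8 = -1
A=11: ŷ = -3.5 + 0.7·11 = 4.2; r = 6.2 − 4.2 = 2
A=13: ŷ = -3.5 + 0.7·13 = 5.6; r = 4.6 − 5.6 = -1
SSE = 0 + 1 + 4 + 1 = 6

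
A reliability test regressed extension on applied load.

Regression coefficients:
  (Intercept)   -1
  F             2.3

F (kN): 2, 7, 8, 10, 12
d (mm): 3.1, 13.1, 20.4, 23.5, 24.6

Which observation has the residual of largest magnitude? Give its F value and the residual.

F = 8, e = 3

F=2: d̂ = -1 + 2.3·2 = 3.6; e = 3.1 − 3.6 = -0.5
F=7: d̂ = -1 + 2.3·7 = 15.1; e = 13.1 − 15.1 = -2
F=8: d̂ = -1 + 2.3·8 = 17.4; e = 20.4 − 17.4 = 3
F=10: d̂ = -1 + 2.3·10 = 22; e = 23.5 − 22 = 1.5
F=12: d̂ = -1 + 2.3·12 = 26.6; e = 24.6 − 26.6 = -2
Largest |e| is 3 at F = 8, residual 3.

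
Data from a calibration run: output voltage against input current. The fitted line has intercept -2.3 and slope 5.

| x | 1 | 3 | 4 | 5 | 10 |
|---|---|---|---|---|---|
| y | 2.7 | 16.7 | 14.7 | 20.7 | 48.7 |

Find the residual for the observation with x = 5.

ŷ = -2.3 + 5·5 = 22.7
e = 20.7 − 22.7 = -2

e = -2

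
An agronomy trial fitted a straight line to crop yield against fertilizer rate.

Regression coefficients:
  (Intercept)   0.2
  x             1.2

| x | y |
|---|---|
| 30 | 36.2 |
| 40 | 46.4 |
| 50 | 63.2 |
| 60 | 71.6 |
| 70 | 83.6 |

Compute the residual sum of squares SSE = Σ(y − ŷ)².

x=30: ŷ = 0.2 + 1.2·30 = 36.2; e = 36.2 − 36.2 = 0
x=40: ŷ = 0.2 + 1.2·40 = 48.2; e = 46.4 − 48.2 = -1.8
x=50: ŷ = 0.2 + 1.2·50 = 60.2; e = 63.2 − 60.2 = 3
x=60: ŷ = 0.2 + 1.2·60 = 72.2; e = 71.6 − 72.2 = -0.6
x=70: ŷ = 0.2 + 1.2·70 = 84.2; e = 83.6 − 84.2 = -0.6
SSE = 0 + 3.24 + 9 + 0.36 + 0.36 = 12.96

SSE = 12.96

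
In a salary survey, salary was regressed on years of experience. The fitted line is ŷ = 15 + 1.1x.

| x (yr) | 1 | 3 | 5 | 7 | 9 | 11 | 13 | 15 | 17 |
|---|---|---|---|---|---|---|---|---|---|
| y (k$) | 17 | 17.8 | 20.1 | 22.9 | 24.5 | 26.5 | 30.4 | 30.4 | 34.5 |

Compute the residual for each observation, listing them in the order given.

0.9, -0.5, -0.4, 0.2, -0.4, -0.6, 1.1, -1.1, 0.8

x=1: ŷ = 15 + 1.1·1 = 16.1; r = 17 − 16.1 = 0.9
x=3: ŷ = 15 + 1.1·3 = 18.3; r = 17.8 − 18.3 = -0.5
x=5: ŷ = 15 + 1.1·5 = 20.5; r = 20.1 − 20.5 = -0.4
x=7: ŷ = 15 + 1.1·7 = 22.7; r = 22.9 − 22.7 = 0.2
x=9: ŷ = 15 + 1.1·9 = 24.9; r = 24.5 − 24.9 = -0.4
x=11: ŷ = 15 + 1.1·11 = 27.1; r = 26.5 − 27.1 = -0.6
x=13: ŷ = 15 + 1.1·13 = 29.3; r = 30.4 − 29.3 = 1.1
x=15: ŷ = 15 + 1.1·15 = 31.5; r = 30.4 − 31.5 = -1.1
x=17: ŷ = 15 + 1.1·17 = 33.7; r = 34.5 − 33.7 = 0.8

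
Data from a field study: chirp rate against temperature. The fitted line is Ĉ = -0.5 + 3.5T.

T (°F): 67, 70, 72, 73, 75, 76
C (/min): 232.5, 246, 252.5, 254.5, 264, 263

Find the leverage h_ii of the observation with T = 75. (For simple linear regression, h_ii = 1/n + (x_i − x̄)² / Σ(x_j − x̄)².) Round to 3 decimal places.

T̄ = (67 + 70 + 72 + 73 + 75 + 76)/6 = 72.1667
Σ(T − T̄)² = 26.6944 + 4.69444 + 0.0277778 + 0.694444 + 8.02778 + 14.6944 = 54.8333
h = 1/6 + (2.83333)²/54.8333 = 0.166667 + 0.146403 = 0.313

h = 0.313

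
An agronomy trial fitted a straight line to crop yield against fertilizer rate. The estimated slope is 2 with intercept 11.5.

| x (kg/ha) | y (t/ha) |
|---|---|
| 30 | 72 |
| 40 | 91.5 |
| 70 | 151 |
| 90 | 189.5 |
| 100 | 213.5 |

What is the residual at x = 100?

e = 2

ŷ = 11.5 + 2·100 = 211.5
e = 213.5 − 211.5 = 2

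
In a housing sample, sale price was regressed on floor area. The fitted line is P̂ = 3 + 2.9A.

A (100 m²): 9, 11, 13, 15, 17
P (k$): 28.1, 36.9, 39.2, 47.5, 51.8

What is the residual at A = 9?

P̂ = 3 + 2.9·9 = 29.1
r = 28.1 − 29.1 = -1

r = -1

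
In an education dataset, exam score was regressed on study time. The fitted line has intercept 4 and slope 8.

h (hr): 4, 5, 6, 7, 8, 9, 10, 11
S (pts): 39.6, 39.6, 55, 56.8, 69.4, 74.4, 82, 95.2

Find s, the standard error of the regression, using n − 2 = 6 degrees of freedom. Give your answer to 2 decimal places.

s = 3.42

h=4: Ŝ = 4 + 8·4 = 36; r = 39.6 − 36 = 3.6
h=5: Ŝ = 4 + 8·5 = 44; r = 39.6 − 44 = -4.4
h=6: Ŝ = 4 + 8·6 = 52; r = 55 − 52 = 3
h=7: Ŝ = 4 + 8·7 = 60; r = 56.8 − 60 = -3.2
h=8: Ŝ = 4 + 8·8 = 68; r = 69.4 − 68 = 1.4
h=9: Ŝ = 4 + 8·9 = 76; r = 74.4 − 76 = -1.6
h=10: Ŝ = 4 + 8·10 = 84; r = 82 − 84 = -2
h=11: Ŝ = 4 + 8·11 = 92; r = 95.2 − 92 = 3.2
SSE = 12.96 + 19.36 + 9 + 10.24 + 1.96 + 2.56 + 4 + 10.24 = 70.32
s = √(70.32/6) = √11.72 ≈ 3.42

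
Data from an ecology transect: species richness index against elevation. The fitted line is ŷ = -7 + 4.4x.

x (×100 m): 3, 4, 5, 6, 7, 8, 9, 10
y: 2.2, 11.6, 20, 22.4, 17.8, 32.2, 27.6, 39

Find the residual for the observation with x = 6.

r = 3

ŷ = -7 + 4.4·6 = 19.4
r = 22.4 − 19.4 = 3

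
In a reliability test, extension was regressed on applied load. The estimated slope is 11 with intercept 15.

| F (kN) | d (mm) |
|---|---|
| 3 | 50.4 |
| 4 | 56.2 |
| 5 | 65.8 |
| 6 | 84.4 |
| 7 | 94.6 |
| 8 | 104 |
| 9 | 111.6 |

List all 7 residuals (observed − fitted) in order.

2.4, -2.8, -4.2, 3.4, 2.6, 1, -2.4

F=3: ŷ = 15 + 11·3 = 48; e = 50.4 − 48 = 2.4
F=4: ŷ = 15 + 11·4 = 59; e = 56.2 − 59 = -2.8
F=5: ŷ = 15 + 11·5 = 70; e = 65.8 − 70 = -4.2
F=6: ŷ = 15 + 11·6 = 81; e = 84.4 − 81 = 3.4
F=7: ŷ = 15 + 11·7 = 92; e = 94.6 − 92 = 2.6
F=8: ŷ = 15 + 11·8 = 103; e = 104 − 103 = 1
F=9: ŷ = 15 + 11·9 = 114; e = 111.6 − 114 = -2.4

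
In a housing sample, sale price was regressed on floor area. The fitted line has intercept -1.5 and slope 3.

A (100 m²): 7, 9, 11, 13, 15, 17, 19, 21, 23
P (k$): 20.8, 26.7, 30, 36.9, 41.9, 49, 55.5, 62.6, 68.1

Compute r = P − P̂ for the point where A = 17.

r = -0.5

P̂ = -1.5 + 3·17 = 49.5
r = 49 − 49.5 = -0.5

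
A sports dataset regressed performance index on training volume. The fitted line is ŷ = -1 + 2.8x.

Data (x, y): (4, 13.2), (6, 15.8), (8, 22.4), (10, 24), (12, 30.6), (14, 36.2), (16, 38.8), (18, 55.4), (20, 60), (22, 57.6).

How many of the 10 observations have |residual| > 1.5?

x=4: ŷ = -1 + 2.8·4 = 10.2; e = 13.2 − 10.2 = 3
x=6: ŷ = -1 + 2.8·6 = 15.8; e = 15.8 − 15.8 = 0
x=8: ŷ = -1 + 2.8·8 = 21.4; e = 22.4 − 21.4 = 1
x=10: ŷ = -1 + 2.8·10 = 27; e = 24 − 27 = -3
x=12: ŷ = -1 + 2.8·12 = 32.6; e = 30.6 − 32.6 = -2
x=14: ŷ = -1 + 2.8·14 = 38.2; e = 36.2 − 38.2 = -2
x=16: ŷ = -1 + 2.8·16 = 43.8; e = 38.8 − 43.8 = -5
x=18: ŷ = -1 + 2.8·18 = 49.4; e = 55.4 − 49.4 = 6
x=20: ŷ = -1 + 2.8·20 = 55; e = 60 − 55 = 5
x=22: ŷ = -1 + 2.8·22 = 60.6; e = 57.6 − 60.6 = -3
|e| > 1.5: x=4 (|e|=3), x=10 (|e|=3), x=12 (|e|=2), x=14 (|e|=2), x=16 (|e|=5), x=18 (|e|=6), x=20 (|e|=5), x=22 (|e|=3) → 8

8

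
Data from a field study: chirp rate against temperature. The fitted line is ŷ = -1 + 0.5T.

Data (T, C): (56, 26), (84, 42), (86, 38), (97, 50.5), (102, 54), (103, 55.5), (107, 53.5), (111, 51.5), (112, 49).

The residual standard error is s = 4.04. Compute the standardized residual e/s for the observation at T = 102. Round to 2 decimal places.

0.99

ŷ = -1 + 0.5·102 = 50
e = 54 − 50 = 4
e/s = 4 / 4.04 = 0.99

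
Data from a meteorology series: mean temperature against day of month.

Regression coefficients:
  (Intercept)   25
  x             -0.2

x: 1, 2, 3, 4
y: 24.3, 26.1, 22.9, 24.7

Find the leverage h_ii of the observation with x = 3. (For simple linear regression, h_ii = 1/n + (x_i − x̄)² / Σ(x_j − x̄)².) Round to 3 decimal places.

x̄ = (1 + 2 + 3 + 4)/4 = 2.5
Σ(x − x̄)² = 2.25 + 0.25 + 0.25 + 2.25 = 5
h = 1/4 + (0.5)²/5 = 0.25 + 0.05 = 0.300

h = 0.300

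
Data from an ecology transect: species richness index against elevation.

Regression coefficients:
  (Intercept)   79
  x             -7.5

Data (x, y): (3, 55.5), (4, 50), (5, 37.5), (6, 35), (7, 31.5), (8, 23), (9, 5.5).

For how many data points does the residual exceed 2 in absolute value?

x=3: ŷ = 79 − 7.5·3 = 56.5; r = 55.5 − 56.5 = -1
x=4: ŷ = 79 − 7.5·4 = 49; r = 50 − 49 = 1
x=5: ŷ = 79 − 7.5·5 = 41.5; r = 37.5 − 41.5 = -4
x=6: ŷ = 79 − 7.5·6 = 34; r = 35 − 34 = 1
x=7: ŷ = 79 − 7.5·7 = 26.5; r = 31.5 − 26.5 = 5
x=8: ŷ = 79 − 7.5·8 = 19; r = 23 − 19 = 4
x=9: ŷ = 79 − 7.5·9 = 11.5; r = 5.5 − 11.5 = -6
|r| > 2: x=5 (|r|=4), x=7 (|r|=5), x=8 (|r|=4), x=9 (|r|=6) → 4

4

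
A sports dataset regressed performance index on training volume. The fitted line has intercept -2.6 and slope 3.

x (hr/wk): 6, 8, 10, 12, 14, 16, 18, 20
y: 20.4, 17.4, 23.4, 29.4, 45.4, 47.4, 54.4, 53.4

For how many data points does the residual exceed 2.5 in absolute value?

x=6: ŷ = -2.6 + 3·6 = 15.4; r = 20.4 − 15.4 = 5
x=8: ŷ = -2.6 + 3·8 = 21.4; r = 17.4 − 21.4 = -4
x=10: ŷ = -2.6 + 3·10 = 27.4; r = 23.4 − 27.4 = -4
x=12: ŷ = -2.6 + 3·12 = 33.4; r = 29.4 − 33.4 = -4
x=14: ŷ = -2.6 + 3·14 = 39.4; r = 45.4 − 39.4 = 6
x=16: ŷ = -2.6 + 3·16 = 45.4; r = 47.4 − 45.4 = 2
x=18: ŷ = -2.6 + 3·18 = 51.4; r = 54.4 − 51.4 = 3
x=20: ŷ = -2.6 + 3·20 = 57.4; r = 53.4 − 57.4 = -4
|r| > 2.5: x=6 (|r|=5), x=8 (|r|=4), x=10 (|r|=4), x=12 (|r|=4), x=14 (|r|=6), x=18 (|r|=3), x=20 (|r|=4) → 7

7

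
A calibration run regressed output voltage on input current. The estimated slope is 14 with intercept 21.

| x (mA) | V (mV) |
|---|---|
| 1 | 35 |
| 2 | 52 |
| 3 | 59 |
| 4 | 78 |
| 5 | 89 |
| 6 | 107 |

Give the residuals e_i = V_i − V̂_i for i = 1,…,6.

0, 3, -4, 1, -2, 2

x=1: V̂ = 21 + 14·1 = 35; e = 35 − 35 = 0
x=2: V̂ = 21 + 14·2 = 49; e = 52 − 49 = 3
x=3: V̂ = 21 + 14·3 = 63; e = 59 − 63 = -4
x=4: V̂ = 21 + 14·4 = 77; e = 78 − 77 = 1
x=5: V̂ = 21 + 14·5 = 91; e = 89 − 91 = -2
x=6: V̂ = 21 + 14·6 = 105; e = 107 − 105 = 2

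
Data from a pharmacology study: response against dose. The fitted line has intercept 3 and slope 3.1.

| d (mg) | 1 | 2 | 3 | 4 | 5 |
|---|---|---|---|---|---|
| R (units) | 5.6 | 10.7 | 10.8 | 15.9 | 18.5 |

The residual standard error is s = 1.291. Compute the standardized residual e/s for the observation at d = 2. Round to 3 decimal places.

ŷ = 3 + 3.1·2 = 9.2
e = 10.7 − 9.2 = 1.5
e/s = 1.5 / 1.291 = 1.162

1.162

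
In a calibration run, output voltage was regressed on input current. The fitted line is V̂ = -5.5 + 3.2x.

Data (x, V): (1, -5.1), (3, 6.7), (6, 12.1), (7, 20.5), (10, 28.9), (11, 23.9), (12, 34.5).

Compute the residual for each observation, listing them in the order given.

x=1: V̂ = -5.5 + 3.2·1 = -2.3; r = -5.1 − (-2.3) = -2.8
x=3: V̂ = -5.5 + 3.2·3 = 4.1; r = 6.7 − 4.1 = 2.6
x=6: V̂ = -5.5 + 3.2·6 = 13.7; r = 12.1 − 13.7 = -1.6
x=7: V̂ = -5.5 + 3.2·7 = 16.9; r = 20.5 − 16.9 = 3.6
x=10: V̂ = -5.5 + 3.2·10 = 26.5; r = 28.9 − 26.5 = 2.4
x=11: V̂ = -5.5 + 3.2·11 = 29.7; r = 23.9 − 29.7 = -5.8
x=12: V̂ = -5.5 + 3.2·12 = 32.9; r = 34.5 − 32.9 = 1.6

-2.8, 2.6, -1.6, 3.6, 2.4, -5.8, 1.6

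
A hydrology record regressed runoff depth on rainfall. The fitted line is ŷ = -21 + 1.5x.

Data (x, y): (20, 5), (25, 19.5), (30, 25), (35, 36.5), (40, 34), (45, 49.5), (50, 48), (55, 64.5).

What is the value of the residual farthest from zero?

r = -6

x=20: ŷ = -21 + 1.5·20 = 9; r = 5 − 9 = -4
x=25: ŷ = -21 + 1.5·25 = 16.5; r = 19.5 − 16.5 = 3
x=30: ŷ = -21 + 1.5·30 = 24; r = 25 − 24 = 1
x=35: ŷ = -21 + 1.5·35 = 31.5; r = 36.5 − 31.5 = 5
x=40: ŷ = -21 + 1.5·40 = 39; r = 34 − 39 = -5
x=45: ŷ = -21 + 1.5·45 = 46.5; r = 49.5 − 46.5 = 3
x=50: ŷ = -21 + 1.5·50 = 54; r = 48 − 54 = -6
x=55: ŷ = -21 + 1.5·55 = 61.5; r = 64.5 − 61.5 = 3
Largest |r| is 6 at x = 50, residual -6.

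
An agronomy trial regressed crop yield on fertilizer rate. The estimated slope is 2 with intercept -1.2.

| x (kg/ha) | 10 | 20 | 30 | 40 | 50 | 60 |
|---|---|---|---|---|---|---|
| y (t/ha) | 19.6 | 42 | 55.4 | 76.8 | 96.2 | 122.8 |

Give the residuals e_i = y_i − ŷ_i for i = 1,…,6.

x=10: ŷ = -1.2 + 2·10 = 18.8; e = 19.6 − 18.8 = 0.8
x=20: ŷ = -1.2 + 2·20 = 38.8; e = 42 − 38.8 = 3.2
x=30: ŷ = -1.2 + 2·30 = 58.8; e = 55.4 − 58.8 = -3.4
x=40: ŷ = -1.2 + 2·40 = 78.8; e = 76.8 − 78.8 = -2
x=50: ŷ = -1.2 + 2·50 = 98.8; e = 96.2 − 98.8 = -2.6
x=60: ŷ = -1.2 + 2·60 = 118.8; e = 122.8 − 118.8 = 4

0.8, 3.2, -3.4, -2, -2.6, 4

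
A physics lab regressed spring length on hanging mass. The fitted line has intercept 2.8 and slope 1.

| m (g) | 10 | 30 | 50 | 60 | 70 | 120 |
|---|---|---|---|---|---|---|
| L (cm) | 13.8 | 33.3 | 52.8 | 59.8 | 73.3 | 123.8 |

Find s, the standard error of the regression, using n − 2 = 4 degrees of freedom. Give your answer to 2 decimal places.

s = 1.70

m=10: ŷ = 2.8 + 10 = 12.8; e = 13.8 − 12.8 = 1
m=30: ŷ = 2.8 + 30 = 32.8; e = 33.3 − 32.8 = 0.5
m=50: ŷ = 2.8 + 50 = 52.8; e = 52.8 − 52.8 = 0
m=60: ŷ = 2.8 + 60 = 62.8; e = 59.8 − 62.8 = -3
m=70: ŷ = 2.8 + 70 = 72.8; e = 73.3 − 72.8 = 0.5
m=120: ŷ = 2.8 + 120 = 122.8; e = 123.8 − 122.8 = 1
SSE = 1 + 0.25 + 0 + 9 + 0.25 + 1 = 11.5
s = √(11.5/4) = √2.875 ≈ 1.70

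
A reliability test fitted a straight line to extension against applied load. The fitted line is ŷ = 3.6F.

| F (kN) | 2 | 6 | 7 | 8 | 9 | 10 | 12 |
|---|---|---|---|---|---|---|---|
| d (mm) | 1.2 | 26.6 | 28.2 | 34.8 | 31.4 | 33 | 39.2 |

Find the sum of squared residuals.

SSE = 132

F=2: ŷ = 3.6·2 = 7.2; r = 1.2 − 7.2 = -6
F=6: ŷ = 3.6·6 = 21.6; r = 26.6 − 21.6 = 5
F=7: ŷ = 3.6·7 = 25.2; r = 28.2 − 25.2 = 3
F=8: ŷ = 3.6·8 = 28.8; r = 34.8 − 28.8 = 6
F=9: ŷ = 3.6·9 = 32.4; r = 31.4 − 32.4 = -1
F=10: ŷ = 3.6·10 = 36; r = 33 − 36 = -3
F=12: ŷ = 3.6·12 = 43.2; r = 39.2 − 43.2 = -4
SSE = 36 + 25 + 9 + 36 + 1 + 9 + 16 = 132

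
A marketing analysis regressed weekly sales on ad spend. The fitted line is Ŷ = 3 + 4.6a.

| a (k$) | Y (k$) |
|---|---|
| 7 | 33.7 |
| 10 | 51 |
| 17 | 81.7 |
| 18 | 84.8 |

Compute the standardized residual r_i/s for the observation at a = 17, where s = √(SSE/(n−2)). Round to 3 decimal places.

a=7: Ŷ = 3 + 4.6·7 = 35.2; r = 33.7 − 35.2 = -1.5
a=10: Ŷ = 3 + 4.6·10 = 49; r = 51 − 49 = 2
a=17: Ŷ = 3 + 4.6·17 = 81.2; r = 81.7 − 81.2 = 0.5
a=18: Ŷ = 3 + 4.6·18 = 85.8; r = 84.8 − 85.8 = -1
SSE = 2.25 + 4 + 0.25 + 1 = 7.5
s = √(7.5/2) = 1.93649
r/s = 0.5 / 1.93649 = 0.258

0.258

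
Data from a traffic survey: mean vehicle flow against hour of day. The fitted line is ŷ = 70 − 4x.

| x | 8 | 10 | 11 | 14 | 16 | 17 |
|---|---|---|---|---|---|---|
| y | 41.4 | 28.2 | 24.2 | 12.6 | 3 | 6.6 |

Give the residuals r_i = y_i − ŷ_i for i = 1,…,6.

3.4, -1.8, -1.8, -1.4, -3, 4.6

x=8: ŷ = 70 − 4·8 = 38; r = 41.4 − 38 = 3.4
x=10: ŷ = 70 − 4·10 = 30; r = 28.2 − 30 = -1.8
x=11: ŷ = 70 − 4·11 = 26; r = 24.2 − 26 = -1.8
x=14: ŷ = 70 − 4·14 = 14; r = 12.6 − 14 = -1.4
x=16: ŷ = 70 − 4·16 = 6; r = 3 − 6 = -3
x=17: ŷ = 70 − 4·17 = 2; r = 6.6 − 2 = 4.6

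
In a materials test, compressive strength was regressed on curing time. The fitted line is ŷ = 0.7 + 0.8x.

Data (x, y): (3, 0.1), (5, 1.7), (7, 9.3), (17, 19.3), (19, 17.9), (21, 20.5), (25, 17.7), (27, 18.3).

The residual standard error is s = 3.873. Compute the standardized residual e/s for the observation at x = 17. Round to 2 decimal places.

ŷ = 0.7 + 0.8·17 = 14.3
e = 19.3 − 14.3 = 5
e/s = 5 / 3.873 = 1.29

1.29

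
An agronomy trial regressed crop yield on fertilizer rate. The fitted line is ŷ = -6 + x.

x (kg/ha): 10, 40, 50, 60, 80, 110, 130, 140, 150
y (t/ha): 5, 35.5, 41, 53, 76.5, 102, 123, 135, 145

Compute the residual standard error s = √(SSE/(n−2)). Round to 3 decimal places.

x=10: ŷ = -6 + 10 = 4; r = 5 − 4 = 1
x=40: ŷ = -6 + 40 = 34; r = 35.5 − 34 = 1.5
x=50: ŷ = -6 + 50 = 44; r = 41 − 44 = -3
x=60: ŷ = -6 + 60 = 54; r = 53 − 54 = -1
x=80: ŷ = -6 + 80 = 74; r = 76.5 − 74 = 2.5
x=110: ŷ = -6 + 110 = 104; r = 102 − 104 = -2
x=130: ŷ = -6 + 130 = 124; r = 123 − 124 = -1
x=140: ŷ = -6 + 140 = 134; r = 135 − 134 = 1
x=150: ŷ = -6 + 150 = 144; r = 145 − 144 = 1
SSE = 1 + 2.25 + 9 + 1 + 6.25 + 4 + 1 + 1 + 1 = 26.5
s = √(26.5/7) = √3.78571 ≈ 1.946

s = 1.946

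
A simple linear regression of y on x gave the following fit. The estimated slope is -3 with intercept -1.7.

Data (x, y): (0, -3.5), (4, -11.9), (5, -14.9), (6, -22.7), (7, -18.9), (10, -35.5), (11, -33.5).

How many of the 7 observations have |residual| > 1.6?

6

x=0: ŷ = -1.7 − 3·0 = -1.7; e = -3.5 − (-1.7) = -1.8
x=4: ŷ = -1.7 − 3·4 = -13.7; e = -11.9 − (-13.7) = 1.8
x=5: ŷ = -1.7 − 3·5 = -16.7; e = -14.9 − (-16.7) = 1.8
x=6: ŷ = -1.7 − 3·6 = -19.7; e = -22.7 − (-19.7) = -3
x=7: ŷ = -1.7 − 3·7 = -22.7; e = -18.9 − (-22.7) = 3.8
x=10: ŷ = -1.7 − 3·10 = -31.7; e = -35.5 − (-31.7) = -3.8
x=11: ŷ = -1.7 − 3·11 = -34.7; e = -33.5 − (-34.7) = 1.2
|e| > 1.6: x=0 (|e|=1.8), x=4 (|e|=1.8), x=5 (|e|=1.8), x=6 (|e|=3), x=7 (|e|=3.8), x=10 (|e|=3.8) → 6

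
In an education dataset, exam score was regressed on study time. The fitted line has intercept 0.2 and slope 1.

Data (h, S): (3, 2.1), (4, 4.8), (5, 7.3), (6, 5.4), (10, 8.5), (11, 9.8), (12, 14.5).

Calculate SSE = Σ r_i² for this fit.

h=3: Ŝ = 0.2 + 3 = 3.2; r = 2.1 − 3.2 = -1.1
h=4: Ŝ = 0.2 + 4 = 4.2; r = 4.8 − 4.2 = 0.6
h=5: Ŝ = 0.2 + 5 = 5.2; r = 7.3 − 5.2 = 2.1
h=6: Ŝ = 0.2 + 6 = 6.2; r = 5.4 − 6.2 = -0.8
h=10: Ŝ = 0.2 + 10 = 10.2; r = 8.5 − 10.2 = -1.7
h=11: Ŝ = 0.2 + 11 = 11.2; r = 9.8 − 11.2 = -1.4
h=12: Ŝ = 0.2 + 12 = 12.2; r = 14.5 − 12.2 = 2.3
SSE = 1.21 + 0.36 + 4.41 + 0.64 + 2.89 + 1.96 + 5.29 = 16.76

SSE = 16.76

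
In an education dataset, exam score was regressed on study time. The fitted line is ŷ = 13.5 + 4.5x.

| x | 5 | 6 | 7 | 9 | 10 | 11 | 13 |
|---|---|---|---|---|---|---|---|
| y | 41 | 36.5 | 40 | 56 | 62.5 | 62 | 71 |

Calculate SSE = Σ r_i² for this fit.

x=5: ŷ = 13.5 + 4.5·5 = 36; r = 41 − 36 = 5
x=6: ŷ = 13.5 + 4.5·6 = 40.5; r = 36.5 − 40.5 = -4
x=7: ŷ = 13.5 + 4.5·7 = 45; r = 40 − 45 = -5
x=9: ŷ = 13.5 + 4.5·9 = 54; r = 56 − 54 = 2
x=10: ŷ = 13.5 + 4.5·10 = 58.5; r = 62.5 − 58.5 = 4
x=11: ŷ = 13.5 + 4.5·11 = 63; r = 62 − 63 = -1
x=13: ŷ = 13.5 + 4.5·13 = 72; r = 71 − 72 = -1
SSE = 25 + 16 + 25 + 4 + 16 + 1 + 1 = 88

SSE = 88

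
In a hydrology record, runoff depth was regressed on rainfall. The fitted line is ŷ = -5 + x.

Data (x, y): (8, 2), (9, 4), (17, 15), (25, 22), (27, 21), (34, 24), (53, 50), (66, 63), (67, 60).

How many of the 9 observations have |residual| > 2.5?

x=8: ŷ = -5 + 8 = 3; r = 2 − 3 = -1
x=9: ŷ = -5 + 9 = 4; r = 4 − 4 = 0
x=17: ŷ = -5 + 17 = 12; r = 15 − 12 = 3
x=25: ŷ = -5 + 25 = 20; r = 22 − 20 = 2
x=27: ŷ = -5 + 27 = 22; r = 21 − 22 = -1
x=34: ŷ = -5 + 34 = 29; r = 24 − 29 = -5
x=53: ŷ = -5 + 53 = 48; r = 50 − 48 = 2
x=66: ŷ = -5 + 66 = 61; r = 63 − 61 = 2
x=67: ŷ = -5 + 67 = 62; r = 60 − 62 = -2
|r| > 2.5: x=17 (|r|=3), x=34 (|r|=5) → 2

2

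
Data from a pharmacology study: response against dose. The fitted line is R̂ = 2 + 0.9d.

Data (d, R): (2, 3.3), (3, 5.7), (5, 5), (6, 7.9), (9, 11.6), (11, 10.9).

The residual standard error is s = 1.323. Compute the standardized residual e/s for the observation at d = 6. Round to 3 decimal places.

R̂ = 2 + 0.9·6 = 7.4
e = 7.9 − 7.4 = 0.5
e/s = 0.5 / 1.323 = 0.378

0.378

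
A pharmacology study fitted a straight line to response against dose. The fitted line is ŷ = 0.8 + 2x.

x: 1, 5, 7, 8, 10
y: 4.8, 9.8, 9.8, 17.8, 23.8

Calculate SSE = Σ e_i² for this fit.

x=1: ŷ = 0.8 + 2·1 = 2.8; e = 4.8 − 2.8 = 2
x=5: ŷ = 0.8 + 2·5 = 10.8; e = 9.8 − 10.8 = -1
x=7: ŷ = 0.8 + 2·7 = 14.8; e = 9.8 − 14.8 = -5
x=8: ŷ = 0.8 + 2·8 = 16.8; e = 17.8 − 16.8 = 1
x=10: ŷ = 0.8 + 2·10 = 20.8; e = 23.8 − 20.8 = 3
SSE = 4 + 1 + 25 + 1 + 9 = 40

SSE = 40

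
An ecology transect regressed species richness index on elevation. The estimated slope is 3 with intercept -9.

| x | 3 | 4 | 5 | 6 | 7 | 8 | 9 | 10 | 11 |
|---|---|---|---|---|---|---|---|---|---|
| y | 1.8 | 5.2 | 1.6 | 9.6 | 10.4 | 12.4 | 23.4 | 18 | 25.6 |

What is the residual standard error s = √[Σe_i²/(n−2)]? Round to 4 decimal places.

s = 3.3347

x=3: ŷ = -9 + 3·3 = 0; e = 1.8 − 0 = 1.8
x=4: ŷ = -9 + 3·4 = 3; e = 5.2 − 3 = 2.2
x=5: ŷ = -9 + 3·5 = 6; e = 1.6 − 6 = -4.4
x=6: ŷ = -9 + 3·6 = 9; e = 9.6 − 9 = 0.6
x=7: ŷ = -9 + 3·7 = 12; e = 10.4 − 12 = -1.6
x=8: ŷ = -9 + 3·8 = 15; e = 12.4 − 15 = -2.6
x=9: ŷ = -9 + 3·9 = 18; e = 23.4 − 18 = 5.4
x=10: ŷ = -9 + 3·10 = 21; e = 18 − 21 = -3
x=11: ŷ = -9 + 3·11 = 24; e = 25.6 − 24 = 1.6
SSE = 3.24 + 4.84 + 19.36 + 0.36 + 2.56 + 6.76 + 29.16 + 9 + 2.56 = 77.84
s = √(77.84/7) = √11.12 ≈ 3.3347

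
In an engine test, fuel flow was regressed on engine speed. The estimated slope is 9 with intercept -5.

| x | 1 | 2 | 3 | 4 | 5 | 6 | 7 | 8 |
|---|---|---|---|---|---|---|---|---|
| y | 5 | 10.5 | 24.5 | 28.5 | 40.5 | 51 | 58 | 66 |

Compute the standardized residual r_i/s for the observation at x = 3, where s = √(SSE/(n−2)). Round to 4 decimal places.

x=1: ŷ = -5 + 9·1 = 4; r = 5 − 4 = 1
x=2: ŷ = -5 + 9·2 = 13; r = 10.5 − 13 = -2.5
x=3: ŷ = -5 + 9·3 = 22; r = 24.5 − 22 = 2.5
x=4: ŷ = -5 + 9·4 = 31; r = 28.5 − 31 = -2.5
x=5: ŷ = -5 + 9·5 = 40; r = 40.5 − 40 = 0.5
x=6: ŷ = -5 + 9·6 = 49; r = 51 − 49 = 2
x=7: ŷ = -5 + 9·7 = 58; r = 58 − 58 = 0
x=8: ŷ = -5 + 9·8 = 67; r = 66 − 67 = -1
SSE = 1 + 6.25 + 6.25 + 6.25 + 0.25 + 4 + 0 + 1 = 25
s = √(25/6) = 2.04124
r/s = 2.5 / 2.04124 = 1.2247

1.2247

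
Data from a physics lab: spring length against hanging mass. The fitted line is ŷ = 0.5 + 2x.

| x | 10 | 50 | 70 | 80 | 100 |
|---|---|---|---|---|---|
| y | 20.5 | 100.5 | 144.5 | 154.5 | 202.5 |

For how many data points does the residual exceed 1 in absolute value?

x=10: ŷ = 0.5 + 2·10 = 20.5; e = 20.5 − 20.5 = 0
x=50: ŷ = 0.5 + 2·50 = 100.5; e = 100.5 − 100.5 = 0
x=70: ŷ = 0.5 + 2·70 = 140.5; e = 144.5 − 140.5 = 4
x=80: ŷ = 0.5 + 2·80 = 160.5; e = 154.5 − 160.5 = -6
x=100: ŷ = 0.5 + 2·100 = 200.5; e = 202.5 − 200.5 = 2
|e| > 1: x=70 (|e|=4), x=80 (|e|=6), x=100 (|e|=2) → 3

3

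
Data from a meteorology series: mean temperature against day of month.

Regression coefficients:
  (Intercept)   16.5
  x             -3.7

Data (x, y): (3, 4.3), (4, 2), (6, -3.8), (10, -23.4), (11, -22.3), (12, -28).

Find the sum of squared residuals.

SSE = 16.94

x=3: ŷ = 16.5 − 3.7·3 = 5.4; e = 4.3 − 5.4 = -1.1
x=4: ŷ = 16.5 − 3.7·4 = 1.7; e = 2 − 1.7 = 0.3
x=6: ŷ = 16.5 − 3.7·6 = -5.7; e = -3.8 − (-5.7) = 1.9
x=10: ŷ = 16.5 − 3.7·10 = -20.5; e = -23.4 − (-20.5) = -2.9
x=11: ŷ = 16.5 − 3.7·11 = -24.2; e = -22.3 − (-24.2) = 1.9
x=12: ŷ = 16.5 − 3.7·12 = -27.9; e = -28 − (-27.9) = -0.1
SSE = 1.21 + 0.09 + 3.61 + 8.41 + 3.61 + 0.01 = 16.94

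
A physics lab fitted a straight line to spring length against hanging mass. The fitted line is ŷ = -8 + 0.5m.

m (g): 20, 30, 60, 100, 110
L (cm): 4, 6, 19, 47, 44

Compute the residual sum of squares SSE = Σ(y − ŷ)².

SSE = 48

m=20: ŷ = -8 + 0.5·20 = 2; e = 4 − 2 = 2
m=30: ŷ = -8 + 0.5·30 = 7; e = 6 − 7 = -1
m=60: ŷ = -8 + 0.5·60 = 22; e = 19 − 22 = -3
m=100: ŷ = -8 + 0.5·100 = 42; e = 47 − 42 = 5
m=110: ŷ = -8 + 0.5·110 = 47; e = 44 − 47 = -3
SSE = 4 + 1 + 9 + 25 + 9 = 48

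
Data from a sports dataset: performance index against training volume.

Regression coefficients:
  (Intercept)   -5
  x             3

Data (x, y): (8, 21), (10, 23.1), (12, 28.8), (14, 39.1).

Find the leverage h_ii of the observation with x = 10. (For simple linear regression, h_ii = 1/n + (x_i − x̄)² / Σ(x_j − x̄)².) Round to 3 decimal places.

h = 0.300

x̄ = (8 + 10 + 12 + 14)/4 = 11
Σ(x − x̄)² = 9 + 1 + 1 + 9 = 20
h = 1/4 + (-1)²/20 = 0.25 + 0.05 = 0.300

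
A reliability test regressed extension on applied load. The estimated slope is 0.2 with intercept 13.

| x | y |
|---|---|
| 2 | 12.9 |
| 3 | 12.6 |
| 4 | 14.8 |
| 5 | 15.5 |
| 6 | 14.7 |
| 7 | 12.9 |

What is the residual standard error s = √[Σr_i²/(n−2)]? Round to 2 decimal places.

s = 1.32

x=2: ŷ = 13 + 0.2·2 = 13.4; r = 12.9 − 13.4 = -0.5
x=3: ŷ = 13 + 0.2·3 = 13.6; r = 12.6 − 13.6 = -1
x=4: ŷ = 13 + 0.2·4 = 13.8; r = 14.8 − 13.8 = 1
x=5: ŷ = 13 + 0.2·5 = 14; r = 15.5 − 14 = 1.5
x=6: ŷ = 13 + 0.2·6 = 14.2; r = 14.7 − 14.2 = 0.5
x=7: ŷ = 13 + 0.2·7 = 14.4; r = 12.9 − 14.4 = -1.5
SSE = 0.25 + 1 + 1 + 2.25 + 0.25 + 2.25 = 7
s = √(7/4) = √1.75 ≈ 1.32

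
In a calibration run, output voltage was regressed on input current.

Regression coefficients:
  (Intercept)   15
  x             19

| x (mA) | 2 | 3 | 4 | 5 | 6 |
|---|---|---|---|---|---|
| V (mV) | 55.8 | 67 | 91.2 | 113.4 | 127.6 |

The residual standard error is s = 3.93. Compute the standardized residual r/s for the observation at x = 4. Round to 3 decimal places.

ŷ = 15 + 19·4 = 91
r = 91.2 − 91 = 0.2
r/s = 0.2 / 3.93 = 0.051

0.051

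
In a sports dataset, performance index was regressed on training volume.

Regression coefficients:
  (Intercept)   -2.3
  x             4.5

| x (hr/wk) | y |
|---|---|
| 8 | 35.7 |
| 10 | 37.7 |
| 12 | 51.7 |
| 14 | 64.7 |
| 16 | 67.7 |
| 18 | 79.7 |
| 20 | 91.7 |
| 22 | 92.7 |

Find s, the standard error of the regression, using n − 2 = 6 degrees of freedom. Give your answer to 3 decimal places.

s = 3.697

x=8: ŷ = -2.3 + 4.5·8 = 33.7; e = 35.7 − 33.7 = 2
x=10: ŷ = -2.3 + 4.5·10 = 42.7; e = 37.7 − 42.7 = -5
x=12: ŷ = -2.3 + 4.5·12 = 51.7; e = 51.7 − 51.7 = 0
x=14: ŷ = -2.3 + 4.5·14 = 60.7; e = 64.7 − 60.7 = 4
x=16: ŷ = -2.3 + 4.5·16 = 69.7; e = 67.7 − 69.7 = -2
x=18: ŷ = -2.3 + 4.5·18 = 78.7; e = 79.7 − 78.7 = 1
x=20: ŷ = -2.3 + 4.5·20 = 87.7; e = 91.7 − 87.7 = 4
x=22: ŷ = -2.3 + 4.5·22 = 96.7; e = 92.7 − 96.7 = -4
SSE = 4 + 25 + 0 + 16 + 4 + 1 + 16 + 16 = 82
s = √(82/6) = √13.6667 ≈ 3.697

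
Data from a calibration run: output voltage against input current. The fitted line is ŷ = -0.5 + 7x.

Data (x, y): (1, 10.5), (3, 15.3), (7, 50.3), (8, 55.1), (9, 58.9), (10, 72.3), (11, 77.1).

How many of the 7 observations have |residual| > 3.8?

x=1: ŷ = -0.5 + 7·1 = 6.5; r = 10.5 − 6.5 = 4
x=3: ŷ = -0.5 + 7·3 = 20.5; r = 15.3 − 20.5 = -5.2
x=7: ŷ = -0.5 + 7·7 = 48.5; r = 50.3 − 48.5 = 1.8
x=8: ŷ = -0.5 + 7·8 = 55.5; r = 55.1 − 55.5 = -0.4
x=9: ŷ = -0.5 + 7·9 = 62.5; r = 58.9 − 62.5 = -3.6
x=10: ŷ = -0.5 + 7·10 = 69.5; r = 72.3 − 69.5 = 2.8
x=11: ŷ = -0.5 + 7·11 = 76.5; r = 77.1 − 76.5 = 0.6
|r| > 3.8: x=1 (|r|=4), x=3 (|r|=5.2) → 2

2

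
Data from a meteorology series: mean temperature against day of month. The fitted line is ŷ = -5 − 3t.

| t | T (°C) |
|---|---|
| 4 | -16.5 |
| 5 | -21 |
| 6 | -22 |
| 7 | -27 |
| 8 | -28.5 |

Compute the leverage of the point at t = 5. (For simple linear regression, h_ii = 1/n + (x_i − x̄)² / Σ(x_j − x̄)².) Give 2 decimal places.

h = 0.30

t̄ = (4 + 5 + 6 + 7 + 8)/5 = 6
Σ(t − t̄)² = 4 + 1 + 0 + 1 + 4 = 10
h = 1/5 + (-1)²/10 = 0.2 + 0.1 = 0.30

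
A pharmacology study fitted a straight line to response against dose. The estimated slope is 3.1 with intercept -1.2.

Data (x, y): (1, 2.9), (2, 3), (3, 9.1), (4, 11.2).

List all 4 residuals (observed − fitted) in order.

1, -2, 1, 0

x=1: ŷ = -1.2 + 3.1·1 = 1.9; r = 2.9 − 1.9 = 1
x=2: ŷ = -1.2 + 3.1·2 = 5; r = 3 − 5 = -2
x=3: ŷ = -1.2 + 3.1·3 = 8.1; r = 9.1 − 8.1 = 1
x=4: ŷ = -1.2 + 3.1·4 = 11.2; r = 11.2 − 11.2 = 0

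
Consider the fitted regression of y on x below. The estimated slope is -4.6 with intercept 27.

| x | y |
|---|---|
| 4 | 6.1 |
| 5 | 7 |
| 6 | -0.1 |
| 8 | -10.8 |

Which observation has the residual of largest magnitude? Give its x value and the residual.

x = 5, r = 3

x=4: ŷ = 27 − 4.6·4 = 8.6; r = 6.1 − 8.6 = -2.5
x=5: ŷ = 27 − 4.6·5 = 4; r = 7 − 4 = 3
x=6: ŷ = 27 − 4.6·6 = -0.6; r = -0.1 − (-0.6) = 0.5
x=8: ŷ = 27 − 4.6·8 = -9.8; r = -10.8 − (-9.8) = -1
Largest |r| is 3 at x = 5, residual 3.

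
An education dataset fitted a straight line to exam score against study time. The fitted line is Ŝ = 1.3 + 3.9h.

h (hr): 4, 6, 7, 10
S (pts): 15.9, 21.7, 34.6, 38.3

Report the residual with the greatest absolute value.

e = 6

h=4: Ŝ = 1.3 + 3.9·4 = 16.9; e = 15.9 − 16.9 = -1
h=6: Ŝ = 1.3 + 3.9·6 = 24.7; e = 21.7 − 24.7 = -3
h=7: Ŝ = 1.3 + 3.9·7 = 28.6; e = 34.6 − 28.6 = 6
h=10: Ŝ = 1.3 + 3.9·10 = 40.3; e = 38.3 − 40.3 = -2
Largest |e| is 6 at h = 7, residual 6.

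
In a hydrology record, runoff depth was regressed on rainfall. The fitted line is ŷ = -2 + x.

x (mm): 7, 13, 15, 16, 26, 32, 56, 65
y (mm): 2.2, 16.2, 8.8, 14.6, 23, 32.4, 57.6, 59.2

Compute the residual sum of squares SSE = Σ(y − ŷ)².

SSE = 87.04

x=7: ŷ = -2 + 7 = 5; r = 2.2 − 5 = -2.8
x=13: ŷ = -2 + 13 = 11; r = 16.2 − 11 = 5.2
x=15: ŷ = -2 + 15 = 13; r = 8.8 − 13 = -4.2
x=16: ŷ = -2 + 16 = 14; r = 14.6 − 14 = 0.6
x=26: ŷ = -2 + 26 = 24; r = 23 − 24 = -1
x=32: ŷ = -2 + 32 = 30; r = 32.4 − 30 = 2.4
x=56: ŷ = -2 + 56 = 54; r = 57.6 − 54 = 3.6
x=65: ŷ = -2 + 65 = 63; r = 59.2 − 63 = -3.8
SSE = 7.84 + 27.04 + 17.64 + 0.36 + 1 + 5.76 + 12.96 + 14.44 = 87.04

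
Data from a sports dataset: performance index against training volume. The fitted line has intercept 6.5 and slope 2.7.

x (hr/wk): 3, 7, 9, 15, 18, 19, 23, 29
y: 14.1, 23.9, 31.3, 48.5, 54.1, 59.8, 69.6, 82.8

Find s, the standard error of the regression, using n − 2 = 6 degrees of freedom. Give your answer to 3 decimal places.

s = 1.581

x=3: ŷ = 6.5 + 2.7·3 = 14.6; e = 14.1 − 14.6 = -0.5
x=7: ŷ = 6.5 + 2.7·7 = 25.4; e = 23.9 − 25.4 = -1.5
x=9: ŷ = 6.5 + 2.7·9 = 30.8; e = 31.3 − 30.8 = 0.5
x=15: ŷ = 6.5 + 2.7·15 = 47; e = 48.5 − 47 = 1.5
x=18: ŷ = 6.5 + 2.7·18 = 55.1; e = 54.1 − 55.1 = -1
x=19: ŷ = 6.5 + 2.7·19 = 57.8; e = 59.8 − 57.8 = 2
x=23: ŷ = 6.5 + 2.7·23 = 68.6; e = 69.6 − 68.6 = 1
x=29: ŷ = 6.5 + 2.7·29 = 84.8; e = 82.8 − 84.8 = -2
SSE = 0.25 + 2.25 + 0.25 + 2.25 + 1 + 4 + 1 + 4 = 15
s = √(15/6) = √2.5 ≈ 1.581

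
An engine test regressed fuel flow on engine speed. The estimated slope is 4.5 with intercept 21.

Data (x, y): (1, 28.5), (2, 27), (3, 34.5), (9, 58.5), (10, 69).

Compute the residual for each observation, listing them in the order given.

x=1: ŷ = 21 + 4.5·1 = 25.5; r = 28.5 − 25.5 = 3
x=2: ŷ = 21 + 4.5·2 = 30; r = 27 − 30 = -3
x=3: ŷ = 21 + 4.5·3 = 34.5; r = 34.5 − 34.5 = 0
x=9: ŷ = 21 + 4.5·9 = 61.5; r = 58.5 − 61.5 = -3
x=10: ŷ = 21 + 4.5·10 = 66; r = 69 − 66 = 3

3, -3, 0, -3, 3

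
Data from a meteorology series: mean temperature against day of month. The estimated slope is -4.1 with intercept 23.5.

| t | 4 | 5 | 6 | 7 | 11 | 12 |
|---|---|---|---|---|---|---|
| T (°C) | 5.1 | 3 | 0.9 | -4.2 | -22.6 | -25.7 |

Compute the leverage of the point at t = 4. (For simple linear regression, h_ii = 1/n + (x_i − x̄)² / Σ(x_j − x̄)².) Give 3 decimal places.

t̄ = (4 + 5 + 6 + 7 + 11 + 12)/6 = 7.5
Σ(t − t̄)² = 12.25 + 6.25 + 2.25 + 0.25 + 12.25 + 20.25 = 53.5
h = 1/6 + (-3.5)²/53.5 = 0.166667 + 0.228972 = 0.396

h = 0.396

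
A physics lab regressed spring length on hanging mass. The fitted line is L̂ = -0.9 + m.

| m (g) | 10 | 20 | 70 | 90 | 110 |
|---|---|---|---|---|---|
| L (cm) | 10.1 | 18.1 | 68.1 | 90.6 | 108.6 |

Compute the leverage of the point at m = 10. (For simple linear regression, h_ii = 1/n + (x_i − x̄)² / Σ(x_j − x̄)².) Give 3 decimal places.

h = 0.529

m̄ = (10 + 20 + 70 + 90 + 110)/5 = 60
Σ(m − m̄)² = 2500 + 1600 + 100 + 900 + 2500 = 7600
h = 1/5 + (-50)²/7600 = 0.2 + 0.328947 = 0.529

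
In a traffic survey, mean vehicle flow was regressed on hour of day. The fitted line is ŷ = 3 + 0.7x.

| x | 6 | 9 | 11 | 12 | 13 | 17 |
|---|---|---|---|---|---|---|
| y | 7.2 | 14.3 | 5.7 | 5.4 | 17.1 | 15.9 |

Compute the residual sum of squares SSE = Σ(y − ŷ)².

SSE = 112

x=6: ŷ = 3 + 0.7·6 = 7.2; r = 7.2 − 7.2 = 0
x=9: ŷ = 3 + 0.7·9 = 9.3; r = 14.3 − 9.3 = 5
x=11: ŷ = 3 + 0.7·11 = 10.7; r = 5.7 − 10.7 = -5
x=12: ŷ = 3 + 0.7·12 = 11.4; r = 5.4 − 11.4 = -6
x=13: ŷ = 3 + 0.7·13 = 12.1; r = 17.1 − 12.1 = 5
x=17: ŷ = 3 + 0.7·17 = 14.9; r = 15.9 − 14.9 = 1
SSE = 0 + 25 + 25 + 36 + 25 + 1 = 112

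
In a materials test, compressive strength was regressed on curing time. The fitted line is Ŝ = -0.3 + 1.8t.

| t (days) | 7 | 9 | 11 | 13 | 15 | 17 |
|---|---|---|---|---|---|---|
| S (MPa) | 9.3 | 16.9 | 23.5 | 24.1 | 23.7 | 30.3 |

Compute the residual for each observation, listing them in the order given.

-3, 1, 4, 1, -3, 0

t=7: Ŝ = -0.3 + 1.8·7 = 12.3; e = 9.3 − 12.3 = -3
t=9: Ŝ = -0.3 + 1.8·9 = 15.9; e = 16.9 − 15.9 = 1
t=11: Ŝ = -0.3 + 1.8·11 = 19.5; e = 23.5 − 19.5 = 4
t=13: Ŝ = -0.3 + 1.8·13 = 23.1; e = 24.1 − 23.1 = 1
t=15: Ŝ = -0.3 + 1.8·15 = 26.7; e = 23.7 − 26.7 = -3
t=17: Ŝ = -0.3 + 1.8·17 = 30.3; e = 30.3 − 30.3 = 0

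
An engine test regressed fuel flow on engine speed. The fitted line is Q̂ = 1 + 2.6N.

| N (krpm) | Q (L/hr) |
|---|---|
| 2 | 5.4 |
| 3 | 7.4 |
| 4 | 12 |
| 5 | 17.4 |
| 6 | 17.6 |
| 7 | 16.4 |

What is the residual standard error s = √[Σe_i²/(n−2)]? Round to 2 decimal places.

N=2: Q̂ = 1 + 2.6·2 = 6.2; e = 5.4 − 6.2 = -0.8
N=3: Q̂ = 1 + 2.6·3 = 8.8; e = 7.4 − 8.8 = -1.4
N=4: Q̂ = 1 + 2.6·4 = 11.4; e = 12 − 11.4 = 0.6
N=5: Q̂ = 1 + 2.6·5 = 14; e = 17.4 − 14 = 3.4
N=6: Q̂ = 1 + 2.6·6 = 16.6; e = 17.6 − 16.6 = 1
N=7: Q̂ = 1 + 2.6·7 = 19.2; e = 16.4 − 19.2 = -2.8
SSE = 0.64 + 1.96 + 0.36 + 11.56 + 1 + 7.84 = 23.36
s = √(23.36/4) = √5.84 ≈ 2.42

s = 2.42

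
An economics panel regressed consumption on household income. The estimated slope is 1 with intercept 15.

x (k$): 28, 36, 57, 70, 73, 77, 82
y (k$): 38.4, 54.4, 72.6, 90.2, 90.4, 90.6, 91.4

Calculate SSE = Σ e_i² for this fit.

x=28: ŷ = 15 + 28 = 43; e = 38.4 − 43 = -4.6
x=36: ŷ = 15 + 36 = 51; e = 54.4 − 51 = 3.4
x=57: ŷ = 15 + 57 = 72; e = 72.6 − 72 = 0.6
x=70: ŷ = 15 + 70 = 85; e = 90.2 − 85 = 5.2
x=73: ŷ = 15 + 73 = 88; e = 90.4 − 88 = 2.4
x=77: ŷ = 15 + 77 = 92; e = 90.6 − 92 = -1.4
x=82: ŷ = 15 + 82 = 97; e = 91.4 − 97 = -5.6
SSE = 21.16 + 11.56 + 0.36 + 27.04 + 5.76 + 1.96 + 31.36 = 99.2

SSE = 99.2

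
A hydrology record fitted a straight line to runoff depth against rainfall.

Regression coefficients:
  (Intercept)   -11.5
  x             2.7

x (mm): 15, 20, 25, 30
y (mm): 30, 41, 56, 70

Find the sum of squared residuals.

x=15: ŷ = -11.5 + 2.7·15 = 29; r = 30 − 29 = 1
x=20: ŷ = -11.5 + 2.7·20 = 42.5; r = 41 − 42.5 = -1.5
x=25: ŷ = -11.5 + 2.7·25 = 56; r = 56 − 56 = 0
x=30: ŷ = -11.5 + 2.7·30 = 69.5; r = 70 − 69.5 = 0.5
SSE = 1 + 2.25 + 0 + 0.25 = 3.5

SSE = 3.5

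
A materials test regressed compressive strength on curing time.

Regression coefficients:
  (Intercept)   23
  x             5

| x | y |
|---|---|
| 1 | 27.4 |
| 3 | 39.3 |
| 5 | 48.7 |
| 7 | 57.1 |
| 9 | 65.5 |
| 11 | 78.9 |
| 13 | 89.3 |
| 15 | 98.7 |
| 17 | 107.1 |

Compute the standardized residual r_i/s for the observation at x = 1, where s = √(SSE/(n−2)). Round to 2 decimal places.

-0.43

x=1: ŷ = 23 + 5·1 = 28; r = 27.4 − 28 = -0.6
x=3: ŷ = 23 + 5·3 = 38; r = 39.3 − 38 = 1.3
x=5: ŷ = 23 + 5·5 = 48; r = 48.7 − 48 = 0.7
x=7: ŷ = 23 + 5·7 = 58; r = 57.1 − 58 = -0.9
x=9: ŷ = 23 + 5·9 = 68; r = 65.5 − 68 = -2.5
x=11: ŷ = 23 + 5·11 = 78; r = 78.9 − 78 = 0.9
x=13: ŷ = 23 + 5·13 = 88; r = 89.3 − 88 = 1.3
x=15: ŷ = 23 + 5·15 = 98; r = 98.7 − 98 = 0.7
x=17: ŷ = 23 + 5·17 = 108; r = 107.1 − 108 = -0.9
SSE = 0.36 + 1.69 + 0.49 + 0.81 + 6.25 + 0.81 + 1.69 + 0.49 + 0.81 = 13.4
s = √(13.4/7) = 1.38358
r/s = -0.6 / 1.38358 = -0.43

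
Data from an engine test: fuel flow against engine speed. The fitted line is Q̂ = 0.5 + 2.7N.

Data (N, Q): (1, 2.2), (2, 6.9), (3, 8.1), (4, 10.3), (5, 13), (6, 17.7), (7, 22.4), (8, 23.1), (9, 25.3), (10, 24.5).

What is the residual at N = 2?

Q̂ = 0.5 + 2.7·2 = 5.9
e = 6.9 − 5.9 = 1

e = 1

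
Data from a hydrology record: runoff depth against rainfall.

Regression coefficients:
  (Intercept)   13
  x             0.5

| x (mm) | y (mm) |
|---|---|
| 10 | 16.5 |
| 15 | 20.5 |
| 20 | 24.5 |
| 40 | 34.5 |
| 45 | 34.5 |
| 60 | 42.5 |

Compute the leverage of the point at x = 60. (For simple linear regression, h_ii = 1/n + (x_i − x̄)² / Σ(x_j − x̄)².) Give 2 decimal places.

h = 0.58

x̄ = (10 + 15 + 20 + 40 + 45 + 60)/6 = 31.6667
Σ(x − x̄)² = 469.444 + 277.778 + 136.111 + 69.4444 + 177.778 + 802.778 = 1933.33
h = 1/6 + (28.3333)²/1933.33 = 0.166667 + 0.41523 = 0.58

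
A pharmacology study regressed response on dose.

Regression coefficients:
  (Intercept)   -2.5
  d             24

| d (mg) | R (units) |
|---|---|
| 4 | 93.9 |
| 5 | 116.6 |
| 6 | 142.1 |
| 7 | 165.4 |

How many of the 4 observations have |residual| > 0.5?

d=4: ŷ = -2.5 + 24·4 = 93.5; e = 93.9 − 93.5 = 0.4
d=5: ŷ = -2.5 + 24·5 = 117.5; e = 116.6 − 117.5 = -0.9
d=6: ŷ = -2.5 + 24·6 = 141.5; e = 142.1 − 141.5 = 0.6
d=7: ŷ = -2.5 + 24·7 = 165.5; e = 165.4 − 165.5 = -0.1
|e| > 0.5: d=5 (|e|=0.9), d=6 (|e|=0.6) → 2

2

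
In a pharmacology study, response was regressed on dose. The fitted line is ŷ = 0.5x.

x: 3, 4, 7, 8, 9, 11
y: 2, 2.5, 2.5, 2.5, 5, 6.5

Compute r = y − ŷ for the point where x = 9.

r = 0.5

ŷ = 0.5·9 = 4.5
r = 5 − 4.5 = 0.5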